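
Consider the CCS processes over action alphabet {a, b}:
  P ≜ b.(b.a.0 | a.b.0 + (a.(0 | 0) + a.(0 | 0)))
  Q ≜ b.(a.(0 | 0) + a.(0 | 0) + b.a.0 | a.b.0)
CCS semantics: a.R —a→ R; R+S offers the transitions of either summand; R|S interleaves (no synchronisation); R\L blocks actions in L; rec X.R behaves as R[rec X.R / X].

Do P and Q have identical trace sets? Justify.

YES

LTS(P): 10 reachable states
  s0 = b.(b.a.0 | a.b.0 + (a.(0 | 0) + a.(0 | 0))) → —b→ s1
  s1 = b.a.0 | a.b.0 + (a.(0 | 0) + a.(0 | 0)) → —a→ s2, —a→ s3, —b→ s4
  s2 = 0 | 0 → ·
  s3 = b.a.0 | b.0 → —b→ s5, —b→ s6
  s4 = a.0 | a.b.0 → —a→ s5, —a→ s7
  s5 = a.0 | b.0 → —a→ s8, —b→ s9
  s6 = b.a.0 | 0 → —b→ s9
  s7 = 0 | a.b.0 → —a→ s8
  s8 = 0 | b.0 → —b→ s2
  s9 = a.0 | 0 → —a→ s2
LTS(Q): 10 reachable states
  t0 = b.(a.(0 | 0) + a.(0 | 0) + b.a.0 | a.b.0) → —b→ t1
  t1 = a.(0 | 0) + a.(0 | 0) + b.a.0 | a.b.0 → —a→ t2, —a→ t3, —b→ t4
  t2 = 0 | 0 → ·
  t3 = b.a.0 | b.0 → —b→ t5, —b→ t6
  t4 = a.0 | a.b.0 → —a→ t5, —a→ t7
  t5 = a.0 | b.0 → —a→ t8, —b→ t9
  t6 = b.a.0 | 0 → —b→ t9
  t7 = 0 | a.b.0 → —a→ t8
  t8 = 0 | b.0 → —b→ t2
  t9 = a.0 | 0 → —a→ t2
Coarsest stable partition (strong bisimilarity classes):
  B0 = {s0, t0}
  B1 = {s1, t1}
  B2 = {s2, t2}
  B3 = {s4, t4}
  B4 = {s5, t5}
  B5 = {s8, t8}
  B6 = {s9, t9}
  B7 = {s7, t7}
  B8 = {s3, t3}
  B9 = {s6, t6}
s0 ∈ B0, t0 ∈ B0 → same block
Bisimilar ⇒ trace-equivalent.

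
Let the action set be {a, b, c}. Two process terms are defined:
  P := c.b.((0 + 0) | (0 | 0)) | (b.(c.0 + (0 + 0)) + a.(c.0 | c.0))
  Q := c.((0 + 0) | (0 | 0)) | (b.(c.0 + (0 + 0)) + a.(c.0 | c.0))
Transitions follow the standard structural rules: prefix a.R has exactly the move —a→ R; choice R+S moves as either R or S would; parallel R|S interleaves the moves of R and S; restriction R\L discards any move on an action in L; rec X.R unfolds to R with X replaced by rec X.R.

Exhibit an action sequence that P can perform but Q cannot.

P's transition system — 21 states:
  s0 = c.b.((0 + 0) | (0 | 0)) | (b.(c.0 + (0 + 0)) + a.(c.0 | c.0)) → ··a··> s1, ··b··> s2, ··c··> s3
  s1 = c.b.((0 + 0) | (0 | 0)) | (c.0 | c.0) → ··c··> s4, ··c··> s5, ··c··> s6
  s2 = c.b.((0 + 0) | (0 | 0)) | (c.0 + (0 + 0)) → ··c··> s7, ··c··> s8
  s3 = b.((0 + 0) | (0 | 0)) | (b.(c.0 + (0 + 0)) + a.(c.0 | c.0)) → ··a··> s4, ··b··> s7, ··b··> s9
  s4 = b.((0 + 0) | (0 | 0)) | (c.0 | c.0) → ··b··> s10, ··c··> s11, ··c··> s12
  s5 = c.b.((0 + 0) | (0 | 0)) | (0 | c.0) → ··c··> s11, ··c··> s13
  s6 = c.b.((0 + 0) | (0 | 0)) | (c.0 | 0) → ··c··> s12, ··c··> s13
  s7 = b.((0 + 0) | (0 | 0)) | (c.0 + (0 + 0)) → ··b··> s14, ··c··> s15
  s8 = c.b.((0 + 0) | (0 | 0)) | 0 → ··c··> s15
  s9 = (0 + 0) | (0 | 0) | (b.(c.0 + (0 + 0)) + a.(c.0 | c.0)) → ··a··> s10, ··b··> s14
  s10 = (0 + 0) | (0 | 0) | (c.0 | c.0) → ··c··> s16, ··c··> s17
  s11 = b.((0 + 0) | (0 | 0)) | (0 | c.0) → ··b··> s16, ··c··> s18
  s12 = b.((0 + 0) | (0 | 0)) | (c.0 | 0) → ··b··> s17, ··c··> s18
  s13 = c.b.((0 + 0) | (0 | 0)) | (0 | 0) → ··c··> s18
  s14 = (0 + 0) | (0 | 0) | (c.0 + (0 + 0)) → ··c··> s19
  s15 = b.((0 + 0) | (0 | 0)) | 0 → ··b··> s19
  s16 = (0 + 0) | (0 | 0) | (0 | c.0) → ··c··> s20
  s17 = (0 + 0) | (0 | 0) | (c.0 | 0) → ··c··> s20
  s18 = b.((0 + 0) | (0 | 0)) | (0 | 0) → ··b··> s20
  s19 = (0 + 0) | (0 | 0) | 0 → ∅
  s20 = (0 + 0) | (0 | 0) | (0 | 0) → ∅
Q's transition system — 14 states:
  t0 = c.((0 + 0) | (0 | 0)) | (b.(c.0 + (0 + 0)) + a.(c.0 | c.0)) → ··a··> t1, ··b··> t2, ··c··> t3
  t1 = c.((0 + 0) | (0 | 0)) | (c.0 | c.0) → ··c··> t4, ··c··> t5, ··c··> t6
  t2 = c.((0 + 0) | (0 | 0)) | (c.0 + (0 + 0)) → ··c··> t7, ··c··> t8
  t3 = (0 + 0) | (0 | 0) | (b.(c.0 + (0 + 0)) + a.(c.0 | c.0)) → ··a··> t4, ··b··> t7
  t4 = (0 + 0) | (0 | 0) | (c.0 | c.0) → ··c··> t10, ··c··> t9
  t5 = c.((0 + 0) | (0 | 0)) | (0 | c.0) → ··c··> t11, ··c··> t9
  t6 = c.((0 + 0) | (0 | 0)) | (c.0 | 0) → ··c··> t10, ··c··> t11
  t7 = (0 + 0) | (0 | 0) | (c.0 + (0 + 0)) → ··c··> t12
  t8 = c.((0 + 0) | (0 | 0)) | 0 → ··c··> t12
  t9 = (0 + 0) | (0 | 0) | (0 | c.0) → ··c··> t13
  t10 = (0 + 0) | (0 | 0) | (c.0 | 0) → ··c··> t13
  t11 = c.((0 + 0) | (0 | 0)) | (0 | 0) → ··c··> t13
  t12 = (0 + 0) | (0 | 0) | 0 → ∅
  t13 = (0 + 0) | (0 | 0) | (0 | 0) → ∅
Trace ⟨acb⟩ through P, begin at {s0}:
  after a @ step 1: {s1}
  after c @ step 2: {s4, s5, s6}
  after b @ step 3: {s10}
  — P admits the full trace.
Trace ⟨acb⟩ through Q, begin at {t0}:
  after a @ step 1: {t1}
  after c @ step 2: {t4, t5, t6}
  after b @ step 3: no successor for Q

acb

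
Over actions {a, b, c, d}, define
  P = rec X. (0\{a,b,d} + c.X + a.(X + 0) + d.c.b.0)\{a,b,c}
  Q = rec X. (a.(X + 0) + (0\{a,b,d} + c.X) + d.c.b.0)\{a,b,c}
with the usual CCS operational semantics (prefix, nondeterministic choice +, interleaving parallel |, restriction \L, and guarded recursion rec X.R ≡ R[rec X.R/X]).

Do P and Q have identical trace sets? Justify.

YES

P's transition system — 2 states:
  s0 = rec X. (0\{a,b,d} + c.X + a.(X + 0) + d.c.b.0)\{a,b,c} :: --d--▸ s1
  s1 = (c.b.0)\{a,b,c} :: (no moves)
Q's transition system — 2 states:
  t0 = rec X. (a.(X + 0) + (0\{a,b,d} + c.X) + d.c.b.0)\{a,b,c} :: --d--▸ t1
  t1 = (c.b.0)\{a,b,c} :: (no moves)
Coarsest stable partition (strong bisimilarity classes):
  B0 = {s0, t0}
  B1 = {s1, t1}
s0 ∈ B0, t0 ∈ B0 → same block
Bisimilar ⇒ trace-equivalent.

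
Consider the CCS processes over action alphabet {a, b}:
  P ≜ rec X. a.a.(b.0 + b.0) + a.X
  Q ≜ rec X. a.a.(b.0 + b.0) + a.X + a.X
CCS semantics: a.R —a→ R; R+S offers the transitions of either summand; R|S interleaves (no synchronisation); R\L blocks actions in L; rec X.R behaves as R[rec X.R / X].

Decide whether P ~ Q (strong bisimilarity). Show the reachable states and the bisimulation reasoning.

bisimilar

P's transition system — 4 states:
  u0 = rec X. a.a.(b.0 + b.0) + a.X → =a=> u0, =a=> u1
  u1 = a.(b.0 + b.0) → =a=> u2
  u2 = b.0 + b.0 → =b=> u3
  u3 = 0 → deadlocked
Q's transition system — 4 states:
  v0 = rec X. a.a.(b.0 + b.0) + a.X + a.X → =a=> v0, =a=> v1
  v1 = a.(b.0 + b.0) → =a=> v2
  v2 = b.0 + b.0 → =b=> v3
  v3 = 0 → deadlocked
Partition-refinement fixed point:
  B0 = {u0, v0}
  B1 = {u1, v1}
  B2 = {u2, v2}
  B3 = {u3, v3}
u0 ∈ B0, v0 ∈ B0 → same block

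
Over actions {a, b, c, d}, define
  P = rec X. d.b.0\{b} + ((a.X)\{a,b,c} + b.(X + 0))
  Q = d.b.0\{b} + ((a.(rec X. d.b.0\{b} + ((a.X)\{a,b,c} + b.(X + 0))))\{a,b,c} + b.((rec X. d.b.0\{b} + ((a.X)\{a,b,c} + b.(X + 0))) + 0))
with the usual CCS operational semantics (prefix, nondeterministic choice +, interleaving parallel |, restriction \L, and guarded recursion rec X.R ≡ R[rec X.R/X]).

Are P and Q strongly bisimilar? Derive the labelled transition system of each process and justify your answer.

LTS(P): 4 reachable states
  u0 = rec X. d.b.0\{b} + ((a.X)\{a,b,c} + b.(X + 0)) → --b--▸ u1, --d--▸ u2
  u1 = (rec X. d.b.0\{b} + ((a.X)\{a,b,c} + b.(X + 0))) + 0 → --b--▸ u1, --d--▸ u2
  u2 = b.0\{b} → --b--▸ u3
  u3 = 0\{b} → ·
LTS(Q): 4 reachable states
  v0 = d.b.0\{b} + ((a.(rec X. d.b.0\{b} + ((a.X)\{a,b,c} + b.(X + 0))))\{a,b,c} + b.((rec X. d.b.0\{b} + ((a.X)\{a,b,c} + b.(X + 0))) + 0)) → --b--▸ v1, --d--▸ v2
  v1 = (rec X. d.b.0\{b} + ((a.X)\{a,b,c} + b.(X + 0))) + 0 → --b--▸ v1, --d--▸ v2
  v2 = b.0\{b} → --b--▸ v3
  v3 = 0\{b} → ·
Partition-refinement fixed point:
  B0 = {u0, u1, v0, v1}
  B1 = {u2, v2}
  B2 = {u3, v3}
u0 ∈ B0, v0 ∈ B0 → same block

P ~ Q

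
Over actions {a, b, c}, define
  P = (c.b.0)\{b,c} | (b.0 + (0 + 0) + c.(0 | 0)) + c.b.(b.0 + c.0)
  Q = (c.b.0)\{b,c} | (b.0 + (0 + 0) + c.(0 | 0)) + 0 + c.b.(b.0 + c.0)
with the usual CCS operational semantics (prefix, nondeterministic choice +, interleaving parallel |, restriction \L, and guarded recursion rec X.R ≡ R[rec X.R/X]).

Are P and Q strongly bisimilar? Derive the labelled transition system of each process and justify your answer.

YES

P's transition system — 6 states:
  m0 = (c.b.0)\{b,c} | (b.0 + (0 + 0) + c.(0 | 0)) + c.b.(b.0 + c.0) → —b→ m1, —c→ m2, —c→ m3
  m1 = (c.b.0)\{b,c} | 0 → ∅
  m2 = (c.b.0)\{b,c} | (0 | 0) → ∅
  m3 = b.(b.0 + c.0) → —b→ m4
  m4 = b.0 + c.0 → —b→ m5, —c→ m5
  m5 = 0 → ∅
Q's transition system — 6 states:
  n0 = (c.b.0)\{b,c} | (b.0 + (0 + 0) + c.(0 | 0)) + 0 + c.b.(b.0 + c.0) → —b→ n1, —c→ n2, —c→ n3
  n1 = (c.b.0)\{b,c} | 0 → ∅
  n2 = (c.b.0)\{b,c} | (0 | 0) → ∅
  n3 = b.(b.0 + c.0) → —b→ n4
  n4 = b.0 + c.0 → —b→ n5, —c→ n5
  n5 = 0 → ∅
Partition-refinement fixed point:
  B0 = {m0, n0}
  B1 = {m1, m2, m5, n1, n2, n5}
  B2 = {m3, n3}
  B3 = {m4, n4}
m0 ∈ B0, n0 ∈ B0 → same block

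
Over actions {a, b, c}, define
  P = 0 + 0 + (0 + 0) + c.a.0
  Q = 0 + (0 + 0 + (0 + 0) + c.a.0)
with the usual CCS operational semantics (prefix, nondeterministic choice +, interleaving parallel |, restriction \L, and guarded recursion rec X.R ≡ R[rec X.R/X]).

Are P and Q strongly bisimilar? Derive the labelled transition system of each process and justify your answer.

P ~ Q

LTS(P): 3 reachable states
  u0 = 0 + 0 + (0 + 0) + c.a.0 has moves --c--▸ u1
  u1 = a.0 has moves --a--▸ u2
  u2 = 0 has moves ∅
LTS(Q): 3 reachable states
  v0 = 0 + (0 + 0 + (0 + 0) + c.a.0) has moves --c--▸ v1
  v1 = a.0 has moves --a--▸ v2
  v2 = 0 has moves ∅
Partition-refinement fixed point:
  B0 = {u0, v0}
  B1 = {u1, v1}
  B2 = {u2, v2}
u0 ∈ B0, v0 ∈ B0 → same block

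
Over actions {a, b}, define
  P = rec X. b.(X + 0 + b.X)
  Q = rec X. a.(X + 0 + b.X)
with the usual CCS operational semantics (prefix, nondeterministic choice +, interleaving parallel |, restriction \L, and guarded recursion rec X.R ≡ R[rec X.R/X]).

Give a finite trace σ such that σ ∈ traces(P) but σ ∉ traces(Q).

LTS(P): 2 reachable states
  m0 = rec X. b.(X + 0 + b.X) → -b-> m1
  m1 = (rec X. b.(X + 0 + b.X)) + 0 + b.(rec X. b.(X + 0 + b.X)) → -b-> m0, -b-> m1
LTS(Q): 2 reachable states
  n0 = rec X. a.(X + 0 + b.X) → -a-> n1
  n1 = (rec X. a.(X + 0 + b.X)) + 0 + b.(rec X. a.(X + 0 + b.X)) → -a-> n1, -b-> n0
Run σ = ⟨b⟩ on P: start {m0}
  after b @ step 1: {m1}
  P completes σ.
Run σ = ⟨b⟩ on Q: start {n0}
  after b @ step 1: no successor for Q

b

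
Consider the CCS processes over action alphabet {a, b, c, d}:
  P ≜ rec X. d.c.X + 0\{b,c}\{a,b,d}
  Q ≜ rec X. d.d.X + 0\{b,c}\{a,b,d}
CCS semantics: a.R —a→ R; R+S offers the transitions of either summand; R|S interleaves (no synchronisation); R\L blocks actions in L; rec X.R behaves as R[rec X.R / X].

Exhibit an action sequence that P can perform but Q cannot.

LTS(P): 2 reachable states
  u0 = rec X. d.c.X + 0\{b,c}\{a,b,d} ⊢ --d--▸ u1
  u1 = c.(rec X. d.c.X + 0\{b,c}\{a,b,d}) ⊢ --c--▸ u0
LTS(Q): 2 reachable states
  v0 = rec X. d.d.X + 0\{b,c}\{a,b,d} ⊢ --d--▸ v1
  v1 = d.(rec X. d.d.X + 0\{b,c}\{a,b,d}) ⊢ --d--▸ v0
Trace ⟨dc⟩ through P, begin at {u0}:
  step 1 (d): {u1}
  step 2 (c): {u0}
  ✓ P
Trace ⟨dc⟩ through Q, begin at {v0}:
  step 1 (d): {v1}
  step 2 (c): ∅  — Q cannot continue

dc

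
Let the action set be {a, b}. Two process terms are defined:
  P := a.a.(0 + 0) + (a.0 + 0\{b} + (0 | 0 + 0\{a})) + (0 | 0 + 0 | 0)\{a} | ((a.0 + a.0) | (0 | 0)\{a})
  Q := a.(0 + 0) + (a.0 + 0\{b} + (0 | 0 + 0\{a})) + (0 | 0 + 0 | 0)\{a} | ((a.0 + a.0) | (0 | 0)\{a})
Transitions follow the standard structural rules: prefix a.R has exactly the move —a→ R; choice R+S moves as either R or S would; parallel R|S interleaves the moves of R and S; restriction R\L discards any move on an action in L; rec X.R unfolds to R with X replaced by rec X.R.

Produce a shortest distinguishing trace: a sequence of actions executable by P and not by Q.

aa

LTS(P): 5 reachable states
  u0 = a.a.(0 + 0) + (a.0 + 0\{b} + (0 | 0 + 0\{a})) + (0 | 0 + 0 | 0)\{a} | ((a.0 + a.0) | (0 | 0)\{a}) ⊢ —a→ u1, —a→ u2, —a→ u3
  u1 = (0 | 0 + 0 | 0)\{a} | (0 | (0 | 0)\{a}) ⊢ deadlocked
  u2 = 0 ⊢ deadlocked
  u3 = a.(0 + 0) ⊢ —a→ u4
  u4 = 0 + 0 ⊢ deadlocked
LTS(Q): 4 reachable states
  v0 = a.(0 + 0) + (a.0 + 0\{b} + (0 | 0 + 0\{a})) + (0 | 0 + 0 | 0)\{a} | ((a.0 + a.0) | (0 | 0)\{a}) ⊢ —a→ v1, —a→ v2, —a→ v3
  v1 = (0 | 0 + 0 | 0)\{a} | (0 | (0 | 0)\{a}) ⊢ deadlocked
  v2 = 0 ⊢ deadlocked
  v3 = 0 + 0 ⊢ deadlocked
Trace ⟨aa⟩ through P, begin at {u0}:
  [1] a ⇒ {u1, u2, u3}
  [2] a ⇒ {u4}
  P completes σ.
Trace ⟨aa⟩ through Q, begin at {v0}:
  [1] a ⇒ {v1, v2, v3}
  [2] a ⇒ ∅  — Q cannot continue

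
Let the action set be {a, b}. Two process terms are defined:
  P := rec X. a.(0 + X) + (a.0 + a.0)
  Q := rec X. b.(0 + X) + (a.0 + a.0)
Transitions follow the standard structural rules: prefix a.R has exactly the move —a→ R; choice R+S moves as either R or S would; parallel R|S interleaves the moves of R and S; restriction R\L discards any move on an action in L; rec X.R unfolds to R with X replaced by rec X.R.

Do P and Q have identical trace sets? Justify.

traces(P) ≠ traces(Q) — witness ⟨aa⟩

P's transition system — 3 states:
  s0 = rec X. a.(0 + X) + (a.0 + a.0) ⊢ —a→ s1, —a→ s2
  s1 = 0 ⊢ deadlocked
  s2 = 0 + (rec X. a.(0 + X) + (a.0 + a.0)) ⊢ —a→ s1, —a→ s2
Q's transition system — 3 states:
  t0 = rec X. b.(0 + X) + (a.0 + a.0) ⊢ —a→ t1, —b→ t2
  t1 = 0 ⊢ deadlocked
  t2 = 0 + (rec X. b.(0 + X) + (a.0 + a.0)) ⊢ —a→ t1, —b→ t2
Trace ⟨aa⟩ through P, begin at {s0}:
  [1] a ⇒ {s1, s2}
  [2] a ⇒ {s1, s2}
  — P admits the full trace.
Trace ⟨aa⟩ through Q, begin at {t0}:
  [1] a ⇒ {t1}
  [2] a ⇒ ∅  — Q cannot continue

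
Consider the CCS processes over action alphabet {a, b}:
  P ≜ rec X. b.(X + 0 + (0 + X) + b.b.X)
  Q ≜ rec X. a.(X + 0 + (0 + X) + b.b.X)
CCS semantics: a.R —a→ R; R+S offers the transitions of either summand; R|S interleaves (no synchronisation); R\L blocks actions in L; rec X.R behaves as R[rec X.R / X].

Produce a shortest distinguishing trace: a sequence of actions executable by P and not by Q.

LTS(P): 3 reachable states
  p0 = rec X. b.(X + 0 + (0 + X) + b.b.X) has moves —b→ p1
  p1 = (rec X. b.(X + 0 + (0 + X) + b.b.X)) + 0 + (0 + (rec X. b.(X + 0 + (0 + X) + b.b.X))) + b.b.(rec X. b.(X + 0 + (0 + X) + b.b.X)) has moves —b→ p1, —b→ p2
  p2 = b.(rec X. b.(X + 0 + (0 + X) + b.b.X)) has moves —b→ p0
LTS(Q): 3 reachable states
  q0 = rec X. a.(X + 0 + (0 + X) + b.b.X) has moves —a→ q1
  q1 = (rec X. a.(X + 0 + (0 + X) + b.b.X)) + 0 + (0 + (rec X. a.(X + 0 + (0 + X) + b.b.X))) + b.b.(rec X. a.(X + 0 + (0 + X) + b.b.X)) has moves —a→ q1, —b→ q2
  q2 = b.(rec X. a.(X + 0 + (0 + X) + b.b.X)) has moves —b→ q0
Run σ = ⟨b⟩ on P: start {p0}
  [1] b ⇒ {p1}
  — P admits the full trace.
Run σ = ⟨b⟩ on Q: start {q0}
  [1] b ⇒ ∅  — Q cannot continue

b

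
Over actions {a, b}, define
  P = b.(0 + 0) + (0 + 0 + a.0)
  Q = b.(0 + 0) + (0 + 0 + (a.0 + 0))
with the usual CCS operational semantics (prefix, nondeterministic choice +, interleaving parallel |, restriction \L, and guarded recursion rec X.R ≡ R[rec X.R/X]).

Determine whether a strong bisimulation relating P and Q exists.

LTS(P): 3 reachable states
  s0 = b.(0 + 0) + (0 + 0 + a.0) has moves —a→ s1, —b→ s2
  s1 = 0 has moves ·
  s2 = 0 + 0 has moves ·
LTS(Q): 3 reachable states
  t0 = b.(0 + 0) + (0 + 0 + (a.0 + 0)) has moves —a→ t1, —b→ t2
  t1 = 0 has moves ·
  t2 = 0 + 0 has moves ·
Partition-refinement fixed point:
  B0 = {s0, t0}
  B1 = {s1, s2, t1, t2}
s0 ∈ B0, t0 ∈ B0 → same block

bisimilar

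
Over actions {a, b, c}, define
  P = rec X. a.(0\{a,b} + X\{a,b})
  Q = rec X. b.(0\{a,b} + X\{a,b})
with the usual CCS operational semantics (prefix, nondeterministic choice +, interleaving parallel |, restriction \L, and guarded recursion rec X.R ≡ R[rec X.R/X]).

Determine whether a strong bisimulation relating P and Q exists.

NO

LTS(P): 2 reachable states
  u0 = rec X. a.(0\{a,b} + X\{a,b}) → --a--▸ u1
  u1 = 0\{a,b} + (rec X. a.(0\{a,b} + X\{a,b}))\{a,b} → deadlocked
LTS(Q): 2 reachable states
  v0 = rec X. b.(0\{a,b} + X\{a,b}) → --b--▸ v1
  v1 = 0\{a,b} + (rec X. b.(0\{a,b} + X\{a,b}))\{a,b} → deadlocked
Coarsest stable partition (strong bisimilarity classes):
  B0 = {u0}
  B1 = {u1, v1}
  B2 = {v0}
u0 ∈ B0, v0 ∈ B2 → different blocks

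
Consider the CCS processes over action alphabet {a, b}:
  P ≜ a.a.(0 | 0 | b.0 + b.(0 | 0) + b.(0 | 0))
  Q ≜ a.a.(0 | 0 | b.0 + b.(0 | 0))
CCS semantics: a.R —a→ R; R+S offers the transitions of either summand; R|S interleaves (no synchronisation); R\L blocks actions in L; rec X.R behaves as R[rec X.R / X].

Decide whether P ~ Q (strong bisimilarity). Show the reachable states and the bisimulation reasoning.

bisimilar

P's transition system — 5 states:
  s0 = a.a.(0 | 0 | b.0 + b.(0 | 0) + b.(0 | 0)) :: =a=> s1
  s1 = a.(0 | 0 | b.0 + b.(0 | 0) + b.(0 | 0)) :: =a=> s2
  s2 = 0 | 0 | b.0 + b.(0 | 0) + b.(0 | 0) :: =b=> s3, =b=> s4
  s3 = 0 | 0 :: ∅
  s4 = 0 | 0 | 0 :: ∅
Q's transition system — 5 states:
  t0 = a.a.(0 | 0 | b.0 + b.(0 | 0)) :: =a=> t1
  t1 = a.(0 | 0 | b.0 + b.(0 | 0)) :: =a=> t2
  t2 = 0 | 0 | b.0 + b.(0 | 0) :: =b=> t3, =b=> t4
  t3 = 0 | 0 :: ∅
  t4 = 0 | 0 | 0 :: ∅
Coarsest stable partition (strong bisimilarity classes):
  B0 = {s0, t0}
  B1 = {s1, t1}
  B2 = {s2, t2}
  B3 = {s3, s4, t3, t4}
s0 ∈ B0, t0 ∈ B0 → same block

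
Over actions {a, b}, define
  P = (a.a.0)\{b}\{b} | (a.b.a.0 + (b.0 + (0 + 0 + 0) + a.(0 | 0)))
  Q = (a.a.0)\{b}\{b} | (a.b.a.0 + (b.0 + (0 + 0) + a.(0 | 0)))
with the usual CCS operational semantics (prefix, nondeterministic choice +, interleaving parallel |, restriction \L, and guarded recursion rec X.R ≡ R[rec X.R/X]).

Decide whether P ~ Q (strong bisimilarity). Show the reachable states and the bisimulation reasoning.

P ~ Q

P's transition system — 15 states:
  p0 = (a.a.0)\{b}\{b} | (a.b.a.0 + (b.0 + (0 + 0 + 0) + a.(0 | 0))) :: --a--▸ p1, --a--▸ p2, --a--▸ p3, --b--▸ p4
  p1 = (a.0)\{b}\{b} | (a.b.a.0 + (b.0 + (0 + 0 + 0) + a.(0 | 0))) :: --a--▸ p5, --a--▸ p6, --a--▸ p7, --b--▸ p8
  p2 = (a.a.0)\{b}\{b} | (0 | 0) :: --a--▸ p5
  p3 = (a.a.0)\{b}\{b} | b.a.0 :: --a--▸ p6, --b--▸ p9
  p4 = (a.a.0)\{b}\{b} | 0 :: --a--▸ p8
  p5 = (a.0)\{b}\{b} | (0 | 0) :: --a--▸ p10
  p6 = (a.0)\{b}\{b} | b.a.0 :: --a--▸ p11, --b--▸ p12
  p7 = 0\{b}\{b} | (a.b.a.0 + (b.0 + (0 + 0 + 0) + a.(0 | 0))) :: --a--▸ p10, --a--▸ p11, --b--▸ p13
  p8 = (a.0)\{b}\{b} | 0 :: --a--▸ p13
  p9 = (a.a.0)\{b}\{b} | a.0 :: --a--▸ p12, --a--▸ p4
  p10 = 0\{b}\{b} | (0 | 0) :: ∅
  p11 = 0\{b}\{b} | b.a.0 :: --b--▸ p14
  p12 = (a.0)\{b}\{b} | a.0 :: --a--▸ p14, --a--▸ p8
  p13 = 0\{b}\{b} | 0 :: ∅
  p14 = 0\{b}\{b} | a.0 :: --a--▸ p13
Q's transition system — 15 states:
  q0 = (a.a.0)\{b}\{b} | (a.b.a.0 + (b.0 + (0 + 0) + a.(0 | 0))) :: --a--▸ q1, --a--▸ q2, --a--▸ q3, --b--▸ q4
  q1 = (a.0)\{b}\{b} | (a.b.a.0 + (b.0 + (0 + 0) + a.(0 | 0))) :: --a--▸ q5, --a--▸ q6, --a--▸ q7, --b--▸ q8
  q2 = (a.a.0)\{b}\{b} | (0 | 0) :: --a--▸ q5
  q3 = (a.a.0)\{b}\{b} | b.a.0 :: --a--▸ q6, --b--▸ q9
  q4 = (a.a.0)\{b}\{b} | 0 :: --a--▸ q8
  q5 = (a.0)\{b}\{b} | (0 | 0) :: --a--▸ q10
  q6 = (a.0)\{b}\{b} | b.a.0 :: --a--▸ q11, --b--▸ q12
  q7 = 0\{b}\{b} | (a.b.a.0 + (b.0 + (0 + 0) + a.(0 | 0))) :: --a--▸ q10, --a--▸ q11, --b--▸ q13
  q8 = (a.0)\{b}\{b} | 0 :: --a--▸ q13
  q9 = (a.a.0)\{b}\{b} | a.0 :: --a--▸ q12, --a--▸ q4
  q10 = 0\{b}\{b} | (0 | 0) :: ∅
  q11 = 0\{b}\{b} | b.a.0 :: --b--▸ q14
  q12 = (a.0)\{b}\{b} | a.0 :: --a--▸ q14, --a--▸ q8
  q13 = 0\{b}\{b} | 0 :: ∅
  q14 = 0\{b}\{b} | a.0 :: --a--▸ q13
Bisimilarity quotient blocks:
  B0 = {p0, q0}
  B1 = {p3, q3}
  B2 = {p6, q6}
  B3 = {p12, p2, p4, q12, q2, q4}
  B4 = {p14, p5, p8, q14, q5, q8}
  B5 = {p10, p13, q10, q13}
  B6 = {p11, q11}
  B7 = {p9, q9}
  B8 = {p1, q1}
  B9 = {p7, q7}
p0 ∈ B0, q0 ∈ B0 → same block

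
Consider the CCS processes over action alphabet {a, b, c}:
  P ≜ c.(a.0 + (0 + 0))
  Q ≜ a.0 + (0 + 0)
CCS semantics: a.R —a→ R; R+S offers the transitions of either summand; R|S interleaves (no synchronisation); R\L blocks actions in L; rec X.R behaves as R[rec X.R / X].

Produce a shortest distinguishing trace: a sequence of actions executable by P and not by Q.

c

LTS(P): 3 reachable states
  s0 = c.(a.0 + (0 + 0)) :: =c=> s1
  s1 = a.0 + (0 + 0) :: =a=> s2
  s2 = 0 :: ∅
LTS(Q): 2 reachable states
  t0 = a.0 + (0 + 0) :: =a=> t1
  t1 = 0 :: ∅
Trace ⟨c⟩ through P, begin at {s0}:
  after c @ step 1: {s1}
  P completes σ.
Trace ⟨c⟩ through Q, begin at {t0}:
  after c @ step 1: no successor for Q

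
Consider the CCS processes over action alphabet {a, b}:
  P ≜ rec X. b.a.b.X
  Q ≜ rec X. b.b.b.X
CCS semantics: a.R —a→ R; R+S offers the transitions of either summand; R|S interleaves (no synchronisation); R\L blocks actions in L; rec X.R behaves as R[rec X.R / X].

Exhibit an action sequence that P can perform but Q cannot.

P's transition system — 3 states:
  u0 = rec X. b.a.b.X has moves =b=> u1
  u1 = a.b.(rec X. b.a.b.X) has moves =a=> u2
  u2 = b.(rec X. b.a.b.X) has moves =b=> u0
Q's transition system — 3 states:
  v0 = rec X. b.b.b.X has moves =b=> v1
  v1 = b.b.(rec X. b.b.b.X) has moves =b=> v2
  v2 = b.(rec X. b.b.b.X) has moves =b=> v0
Run σ = ⟨ba⟩ on P: start {u0}
  step 1 (b): {u1}
  step 2 (a): {u2}
  P completes σ.
Run σ = ⟨ba⟩ on Q: start {v0}
  step 1 (b): {v1}
  step 2 (a): ∅ (Q stuck)

ba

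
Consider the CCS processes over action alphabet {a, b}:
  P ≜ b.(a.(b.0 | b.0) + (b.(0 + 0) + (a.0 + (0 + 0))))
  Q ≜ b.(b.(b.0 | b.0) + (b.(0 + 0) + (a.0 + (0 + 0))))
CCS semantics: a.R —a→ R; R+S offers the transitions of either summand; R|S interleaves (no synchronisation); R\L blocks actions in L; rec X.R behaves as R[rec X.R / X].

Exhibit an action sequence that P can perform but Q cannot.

Reachable graph of P (8 states):
  p0 = b.(a.(b.0 | b.0) + (b.(0 + 0) + (a.0 + (0 + 0)))) → -b-> p1
  p1 = a.(b.0 | b.0) + (b.(0 + 0) + (a.0 + (0 + 0))) → -a-> p2, -a-> p3, -b-> p4
  p2 = 0 → ·
  p3 = b.0 | b.0 → -b-> p5, -b-> p6
  p4 = 0 + 0 → ·
  p5 = 0 | b.0 → -b-> p7
  p6 = b.0 | 0 → -b-> p7
  p7 = 0 | 0 → ·
Reachable graph of Q (8 states):
  q0 = b.(b.(b.0 | b.0) + (b.(0 + 0) + (a.0 + (0 + 0)))) → -b-> q1
  q1 = b.(b.0 | b.0) + (b.(0 + 0) + (a.0 + (0 + 0))) → -a-> q2, -b-> q3, -b-> q4
  q2 = 0 → ·
  q3 = 0 + 0 → ·
  q4 = b.0 | b.0 → -b-> q5, -b-> q6
  q5 = 0 | b.0 → -b-> q7
  q6 = b.0 | 0 → -b-> q7
  q7 = 0 | 0 → ·
Run σ = ⟨bab⟩ on P: start {p0}
  after b @ step 1: {p1}
  after a @ step 2: {p2, p3}
  after b @ step 3: {p5, p6}
  ✓ P
Run σ = ⟨bab⟩ on Q: start {q0}
  after b @ step 1: {q1}
  after a @ step 2: {q2}
  after b @ step 3: no successor for Q

bab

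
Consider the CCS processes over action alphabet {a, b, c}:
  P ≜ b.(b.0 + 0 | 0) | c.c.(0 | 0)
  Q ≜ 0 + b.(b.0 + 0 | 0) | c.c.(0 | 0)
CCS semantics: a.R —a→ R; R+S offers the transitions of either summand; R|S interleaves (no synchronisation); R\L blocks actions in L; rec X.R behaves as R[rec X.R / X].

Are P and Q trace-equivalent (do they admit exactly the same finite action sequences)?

Reachable graph of P (9 states):
  s0 = b.(b.0 + 0 | 0) | c.c.(0 | 0) ⊢ —b→ s1, —c→ s2
  s1 = (b.0 + 0 | 0) | c.c.(0 | 0) ⊢ —b→ s3, —c→ s4
  s2 = b.(b.0 + 0 | 0) | c.(0 | 0) ⊢ —b→ s4, —c→ s5
  s3 = 0 | c.c.(0 | 0) ⊢ —c→ s6
  s4 = (b.0 + 0 | 0) | c.(0 | 0) ⊢ —b→ s6, —c→ s7
  s5 = b.(b.0 + 0 | 0) | (0 | 0) ⊢ —b→ s7
  s6 = 0 | c.(0 | 0) ⊢ —c→ s8
  s7 = (b.0 + 0 | 0) | (0 | 0) ⊢ —b→ s8
  s8 = 0 | (0 | 0) ⊢ (no moves)
Reachable graph of Q (9 states):
  t0 = 0 + b.(b.0 + 0 | 0) | c.c.(0 | 0) ⊢ —b→ t1, —c→ t2
  t1 = (b.0 + 0 | 0) | c.c.(0 | 0) ⊢ —b→ t3, —c→ t4
  t2 = b.(b.0 + 0 | 0) | c.(0 | 0) ⊢ —b→ t4, —c→ t5
  t3 = 0 | c.c.(0 | 0) ⊢ —c→ t6
  t4 = (b.0 + 0 | 0) | c.(0 | 0) ⊢ —b→ t6, —c→ t7
  t5 = b.(b.0 + 0 | 0) | (0 | 0) ⊢ —b→ t7
  t6 = 0 | c.(0 | 0) ⊢ —c→ t8
  t7 = (b.0 + 0 | 0) | (0 | 0) ⊢ —b→ t8
  t8 = 0 | (0 | 0) ⊢ (no moves)
Coarsest stable partition (strong bisimilarity classes):
  B0 = {s0, t0}
  B1 = {s1, t1}
  B2 = {s4, t4}
  B3 = {s6, t6}
  B4 = {s8, t8}
  B5 = {s7, t7}
  B6 = {s3, t3}
  B7 = {s2, t2}
  B8 = {s5, t5}
s0 ∈ B0, t0 ∈ B0 → same block
Bisimilar ⇒ trace-equivalent.

YES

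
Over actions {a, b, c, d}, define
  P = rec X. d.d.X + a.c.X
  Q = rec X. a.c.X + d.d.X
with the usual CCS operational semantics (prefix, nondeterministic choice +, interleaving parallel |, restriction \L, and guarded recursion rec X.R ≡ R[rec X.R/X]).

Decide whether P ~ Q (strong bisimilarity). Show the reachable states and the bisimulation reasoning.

LTS(P): 3 reachable states
  m0 = rec X. d.d.X + a.c.X has moves =a=> m1, =d=> m2
  m1 = c.(rec X. d.d.X + a.c.X) has moves =c=> m0
  m2 = d.(rec X. d.d.X + a.c.X) has moves =d=> m0
LTS(Q): 3 reachable states
  n0 = rec X. a.c.X + d.d.X has moves =a=> n1, =d=> n2
  n1 = c.(rec X. a.c.X + d.d.X) has moves =c=> n0
  n2 = d.(rec X. a.c.X + d.d.X) has moves =d=> n0
Coarsest stable partition (strong bisimilarity classes):
  B0 = {m0, n0}
  B1 = {m2, n2}
  B2 = {m1, n1}
m0 ∈ B0, n0 ∈ B0 → same block

bisimilar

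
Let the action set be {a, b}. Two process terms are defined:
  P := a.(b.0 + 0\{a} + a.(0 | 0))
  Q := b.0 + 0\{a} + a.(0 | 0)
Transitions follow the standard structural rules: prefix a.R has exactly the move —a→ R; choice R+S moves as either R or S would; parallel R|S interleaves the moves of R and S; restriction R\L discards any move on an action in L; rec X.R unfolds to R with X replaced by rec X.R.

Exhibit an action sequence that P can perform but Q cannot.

aa

P's transition system — 4 states:
  p0 = a.(b.0 + 0\{a} + a.(0 | 0)) :: -a-> p1
  p1 = b.0 + 0\{a} + a.(0 | 0) :: -a-> p2, -b-> p3
  p2 = 0 | 0 :: stopped
  p3 = 0 :: stopped
Q's transition system — 3 states:
  q0 = b.0 + 0\{a} + a.(0 | 0) :: -a-> q1, -b-> q2
  q1 = 0 | 0 :: stopped
  q2 = 0 :: stopped
Trace ⟨aa⟩ through P, begin at {p0}:
  step 1 (a): {p1}
  step 2 (a): {p2}
  — P admits the full trace.
Trace ⟨aa⟩ through Q, begin at {q0}:
  step 1 (a): {q1}
  step 2 (a): no successor for Q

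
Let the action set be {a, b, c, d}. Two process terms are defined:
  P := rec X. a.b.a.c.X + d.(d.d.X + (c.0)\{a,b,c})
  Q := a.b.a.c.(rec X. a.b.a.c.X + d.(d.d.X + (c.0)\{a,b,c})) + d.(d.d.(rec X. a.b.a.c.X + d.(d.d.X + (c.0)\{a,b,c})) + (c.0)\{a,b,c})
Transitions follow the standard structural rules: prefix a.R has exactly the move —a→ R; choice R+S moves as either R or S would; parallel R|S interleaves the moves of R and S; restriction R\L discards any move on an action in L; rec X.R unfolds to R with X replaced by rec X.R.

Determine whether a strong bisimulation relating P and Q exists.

LTS(P): 6 reachable states
  s0 = rec X. a.b.a.c.X + d.(d.d.X + (c.0)\{a,b,c}) → ··a··> s1, ··d··> s2
  s1 = b.a.c.(rec X. a.b.a.c.X + d.(d.d.X + (c.0)\{a,b,c})) → ··b··> s3
  s2 = d.d.(rec X. a.b.a.c.X + d.(d.d.X + (c.0)\{a,b,c})) + (c.0)\{a,b,c} → ··d··> s4
  s3 = a.c.(rec X. a.b.a.c.X + d.(d.d.X + (c.0)\{a,b,c})) → ··a··> s5
  s4 = d.(rec X. a.b.a.c.X + d.(d.d.X + (c.0)\{a,b,c})) → ··d··> s0
  s5 = c.(rec X. a.b.a.c.X + d.(d.d.X + (c.0)\{a,b,c})) → ··c··> s0
LTS(Q): 7 reachable states
  t0 = a.b.a.c.(rec X. a.b.a.c.X + d.(d.d.X + (c.0)\{a,b,c})) + d.(d.d.(rec X. a.b.a.c.X + d.(d.d.X + (c.0)\{a,b,c})) + (c.0)\{a,b,c}) → ··a··> t1, ··d··> t2
  t1 = b.a.c.(rec X. a.b.a.c.X + d.(d.d.X + (c.0)\{a,b,c})) → ··b··> t3
  t2 = d.d.(rec X. a.b.a.c.X + d.(d.d.X + (c.0)\{a,b,c})) + (c.0)\{a,b,c} → ··d··> t4
  t3 = a.c.(rec X. a.b.a.c.X + d.(d.d.X + (c.0)\{a,b,c})) → ··a··> t5
  t4 = d.(rec X. a.b.a.c.X + d.(d.d.X + (c.0)\{a,b,c})) → ··d··> t6
  t5 = c.(rec X. a.b.a.c.X + d.(d.d.X + (c.0)\{a,b,c})) → ··c··> t6
  t6 = rec X. a.b.a.c.X + d.(d.d.X + (c.0)\{a,b,c}) → ··a··> t1, ··d··> t2
Bisimilarity quotient blocks:
  B0 = {s0, t0, t6}
  B1 = {s2, t2}
  B2 = {s4, t4}
  B3 = {s1, t1}
  B4 = {s3, t3}
  B5 = {s5, t5}
s0 ∈ B0, t0 ∈ B0 → same block

P ~ Q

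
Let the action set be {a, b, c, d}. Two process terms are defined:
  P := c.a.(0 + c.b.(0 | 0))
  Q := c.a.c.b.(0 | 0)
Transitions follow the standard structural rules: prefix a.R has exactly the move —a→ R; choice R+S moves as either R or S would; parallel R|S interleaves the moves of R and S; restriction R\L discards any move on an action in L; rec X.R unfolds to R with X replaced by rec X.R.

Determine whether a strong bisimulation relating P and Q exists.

LTS(P): 5 reachable states
  u0 = c.a.(0 + c.b.(0 | 0)) ⊢ ··c··> u1
  u1 = a.(0 + c.b.(0 | 0)) ⊢ ··a··> u2
  u2 = 0 + c.b.(0 | 0) ⊢ ··c··> u3
  u3 = b.(0 | 0) ⊢ ··b··> u4
  u4 = 0 | 0 ⊢ ·
LTS(Q): 5 reachable states
  v0 = c.a.c.b.(0 | 0) ⊢ ··c··> v1
  v1 = a.c.b.(0 | 0) ⊢ ··a··> v2
  v2 = c.b.(0 | 0) ⊢ ··c··> v3
  v3 = b.(0 | 0) ⊢ ··b··> v4
  v4 = 0 | 0 ⊢ ·
Coarsest stable partition (strong bisimilarity classes):
  B0 = {u0, v0}
  B1 = {u1, v1}
  B2 = {u2, v2}
  B3 = {u3, v3}
  B4 = {u4, v4}
u0 ∈ B0, v0 ∈ B0 → same block

P ~ Q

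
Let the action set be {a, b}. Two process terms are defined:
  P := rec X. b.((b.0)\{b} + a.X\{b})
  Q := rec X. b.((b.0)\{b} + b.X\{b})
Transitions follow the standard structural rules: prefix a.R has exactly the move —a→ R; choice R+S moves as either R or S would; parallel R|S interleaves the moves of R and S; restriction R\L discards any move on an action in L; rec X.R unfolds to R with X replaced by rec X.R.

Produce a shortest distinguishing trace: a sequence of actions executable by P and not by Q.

LTS(P): 3 reachable states
  s0 = rec X. b.((b.0)\{b} + a.X\{b}) :: =b=> s1
  s1 = (b.0)\{b} + a.(rec X. b.((b.0)\{b} + a.X\{b}))\{b} :: =a=> s2
  s2 = (rec X. b.((b.0)\{b} + a.X\{b}))\{b} :: ·
LTS(Q): 3 reachable states
  t0 = rec X. b.((b.0)\{b} + b.X\{b}) :: =b=> t1
  t1 = (b.0)\{b} + b.(rec X. b.((b.0)\{b} + b.X\{b}))\{b} :: =b=> t2
  t2 = (rec X. b.((b.0)\{b} + b.X\{b}))\{b} :: ·
Executing ba from P (initial set {s0}):
  [1] b ⇒ {s1}
  [2] a ⇒ {s2}
  P completes σ.
Executing ba from Q (initial set {t0}):
  [1] b ⇒ {t1}
  [2] a ⇒ ∅  — Q cannot continue

ba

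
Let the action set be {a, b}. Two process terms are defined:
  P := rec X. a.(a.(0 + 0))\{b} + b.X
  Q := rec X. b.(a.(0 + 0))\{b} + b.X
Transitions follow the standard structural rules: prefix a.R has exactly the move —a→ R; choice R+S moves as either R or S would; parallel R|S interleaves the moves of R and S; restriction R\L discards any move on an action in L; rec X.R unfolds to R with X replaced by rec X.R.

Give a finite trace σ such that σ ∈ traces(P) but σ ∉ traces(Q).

Reachable graph of P (3 states):
  s0 = rec X. a.(a.(0 + 0))\{b} + b.X → ··a··> s1, ··b··> s0
  s1 = (a.(0 + 0))\{b} → ··a··> s2
  s2 = (0 + 0)\{b} → ∅
Reachable graph of Q (3 states):
  t0 = rec X. b.(a.(0 + 0))\{b} + b.X → ··b··> t0, ··b··> t1
  t1 = (a.(0 + 0))\{b} → ··a··> t2
  t2 = (0 + 0)\{b} → ∅
Executing a from P (initial set {s0}):
  after a @ step 1: {s1}
  — P admits the full trace.
Executing a from Q (initial set {t0}):
  after a @ step 1: ∅ (Q stuck)

a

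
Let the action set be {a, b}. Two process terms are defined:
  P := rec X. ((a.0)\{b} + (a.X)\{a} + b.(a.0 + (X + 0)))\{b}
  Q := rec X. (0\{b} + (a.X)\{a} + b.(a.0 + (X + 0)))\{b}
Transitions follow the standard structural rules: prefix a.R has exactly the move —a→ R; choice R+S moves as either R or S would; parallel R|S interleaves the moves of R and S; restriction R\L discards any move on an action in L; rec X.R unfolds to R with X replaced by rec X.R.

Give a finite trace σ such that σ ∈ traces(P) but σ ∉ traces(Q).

a

Reachable graph of P (2 states):
  u0 = rec X. ((a.0)\{b} + (a.X)\{a} + b.(a.0 + (X + 0)))\{b} :: —a→ u1
  u1 = 0\{b}\{b} :: deadlocked
Reachable graph of Q (1 states):
  v0 = rec X. (0\{b} + (a.X)\{a} + b.(a.0 + (X + 0)))\{b} :: deadlocked
Executing a from P (initial set {u0}):
  after a @ step 1: {u1}
  P completes σ.
Executing a from Q (initial set {v0}):
  after a @ step 1: no successor for Q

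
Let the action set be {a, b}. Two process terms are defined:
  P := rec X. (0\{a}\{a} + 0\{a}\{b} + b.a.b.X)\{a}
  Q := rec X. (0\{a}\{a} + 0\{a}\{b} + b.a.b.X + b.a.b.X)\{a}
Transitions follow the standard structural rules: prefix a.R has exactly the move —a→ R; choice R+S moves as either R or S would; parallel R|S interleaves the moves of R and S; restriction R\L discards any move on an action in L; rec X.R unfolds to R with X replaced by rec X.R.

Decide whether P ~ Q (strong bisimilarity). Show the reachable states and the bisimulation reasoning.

LTS(P): 2 reachable states
  p0 = rec X. (0\{a}\{a} + 0\{a}\{b} + b.a.b.X)\{a} | =b=> p1
  p1 = (a.b.(rec X. (0\{a}\{a} + 0\{a}\{b} + b.a.b.X)\{a}))\{a} | stopped
LTS(Q): 2 reachable states
  q0 = rec X. (0\{a}\{a} + 0\{a}\{b} + b.a.b.X + b.a.b.X)\{a} | =b=> q1
  q1 = (a.b.(rec X. (0\{a}\{a} + 0\{a}\{b} + b.a.b.X + b.a.b.X)\{a}))\{a} | stopped
Coarsest stable partition (strong bisimilarity classes):
  B0 = {p0, q0}
  B1 = {p1, q1}
p0 ∈ B0, q0 ∈ B0 → same block

bisimilar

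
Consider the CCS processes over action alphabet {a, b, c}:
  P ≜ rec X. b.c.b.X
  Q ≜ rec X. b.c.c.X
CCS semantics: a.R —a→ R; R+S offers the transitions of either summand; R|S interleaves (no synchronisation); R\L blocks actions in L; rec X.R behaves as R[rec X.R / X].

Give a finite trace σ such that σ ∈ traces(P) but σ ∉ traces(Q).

Reachable graph of P (3 states):
  s0 = rec X. b.c.b.X → -b-> s1
  s1 = c.b.(rec X. b.c.b.X) → -c-> s2
  s2 = b.(rec X. b.c.b.X) → -b-> s0
Reachable graph of Q (3 states):
  t0 = rec X. b.c.c.X → -b-> t1
  t1 = c.c.(rec X. b.c.c.X) → -c-> t2
  t2 = c.(rec X. b.c.c.X) → -c-> t0
Trace ⟨bcb⟩ through P, begin at {s0}:
  [1] b ⇒ {s1}
  [2] c ⇒ {s2}
  [3] b ⇒ {s0}
  — P admits the full trace.
Trace ⟨bcb⟩ through Q, begin at {t0}:
  [1] b ⇒ {t1}
  [2] c ⇒ {t2}
  [3] b ⇒ ∅ (Q stuck)

bcb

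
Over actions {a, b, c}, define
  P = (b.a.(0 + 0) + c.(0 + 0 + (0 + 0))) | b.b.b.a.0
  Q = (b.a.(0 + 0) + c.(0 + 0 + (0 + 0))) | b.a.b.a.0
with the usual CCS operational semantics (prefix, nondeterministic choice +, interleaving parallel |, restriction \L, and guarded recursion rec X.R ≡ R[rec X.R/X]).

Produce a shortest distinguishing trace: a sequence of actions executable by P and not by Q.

bbb

P's transition system — 20 states:
  m0 = (b.a.(0 + 0) + c.(0 + 0 + (0 + 0))) | b.b.b.a.0 → ··b··> m1, ··b··> m2, ··c··> m3
  m1 = (b.a.(0 + 0) + c.(0 + 0 + (0 + 0))) | b.b.a.0 → ··b··> m4, ··b··> m5, ··c··> m6
  m2 = a.(0 + 0) | b.b.b.a.0 → ··a··> m7, ··b··> m5
  m3 = (0 + 0 + (0 + 0)) | b.b.b.a.0 → ··b··> m6
  m4 = (b.a.(0 + 0) + c.(0 + 0 + (0 + 0))) | b.a.0 → ··b··> m8, ··b··> m9, ··c··> m10
  m5 = a.(0 + 0) | b.b.a.0 → ··a··> m11, ··b··> m9
  m6 = (0 + 0 + (0 + 0)) | b.b.a.0 → ··b··> m10
  m7 = (0 + 0) | b.b.b.a.0 → ··b··> m11
  m8 = (b.a.(0 + 0) + c.(0 + 0 + (0 + 0))) | a.0 → ··a··> m12, ··b··> m13, ··c··> m14
  m9 = a.(0 + 0) | b.a.0 → ··a··> m15, ··b··> m13
  m10 = (0 + 0 + (0 + 0)) | b.a.0 → ··b··> m14
  m11 = (0 + 0) | b.b.a.0 → ··b··> m15
  m12 = (b.a.(0 + 0) + c.(0 + 0 + (0 + 0))) | 0 → ··b··> m16, ··c··> m17
  m13 = a.(0 + 0) | a.0 → ··a··> m16, ··a··> m18
  m14 = (0 + 0 + (0 + 0)) | a.0 → ··a··> m17
  m15 = (0 + 0) | b.a.0 → ··b··> m18
  m16 = a.(0 + 0) | 0 → ··a··> m19
  m17 = (0 + 0 + (0 + 0)) | 0 → ·
  m18 = (0 + 0) | a.0 → ··a··> m19
  m19 = (0 + 0) | 0 → ·
Q's transition system — 20 states:
  n0 = (b.a.(0 + 0) + c.(0 + 0 + (0 + 0))) | b.a.b.a.0 → ··b··> n1, ··b··> n2, ··c··> n3
  n1 = (b.a.(0 + 0) + c.(0 + 0 + (0 + 0))) | a.b.a.0 → ··a··> n4, ··b··> n5, ··c··> n6
  n2 = a.(0 + 0) | b.a.b.a.0 → ··a··> n7, ··b··> n5
  n3 = (0 + 0 + (0 + 0)) | b.a.b.a.0 → ··b··> n6
  n4 = (b.a.(0 + 0) + c.(0 + 0 + (0 + 0))) | b.a.0 → ··b··> n8, ··b··> n9, ··c··> n10
  n5 = a.(0 + 0) | a.b.a.0 → ··a··> n11, ··a··> n9
  n6 = (0 + 0 + (0 + 0)) | a.b.a.0 → ··a··> n10
  n7 = (0 + 0) | b.a.b.a.0 → ··b··> n11
  n8 = (b.a.(0 + 0) + c.(0 + 0 + (0 + 0))) | a.0 → ··a··> n12, ··b··> n13, ··c··> n14
  n9 = a.(0 + 0) | b.a.0 → ··a··> n15, ··b··> n13
  n10 = (0 + 0 + (0 + 0)) | b.a.0 → ··b··> n14
  n11 = (0 + 0) | a.b.a.0 → ··a··> n15
  n12 = (b.a.(0 + 0) + c.(0 + 0 + (0 + 0))) | 0 → ··b··> n16, ··c··> n17
  n13 = a.(0 + 0) | a.0 → ··a··> n16, ··a··> n18
  n14 = (0 + 0 + (0 + 0)) | a.0 → ··a··> n17
  n15 = (0 + 0) | b.a.0 → ··b··> n18
  n16 = a.(0 + 0) | 0 → ··a··> n19
  n17 = (0 + 0 + (0 + 0)) | 0 → ·
  n18 = (0 + 0) | a.0 → ··a··> n19
  n19 = (0 + 0) | 0 → ·
Run σ = ⟨bbb⟩ on P: start {m0}
  after b @ step 1: {m1, m2}
  after b @ step 2: {m4, m5}
  after b @ step 3: {m8, m9}
  ✓ P
Run σ = ⟨bbb⟩ on Q: start {n0}
  after b @ step 1: {n1, n2}
  after b @ step 2: {n5}
  after b @ step 3: ∅  — Q cannot continue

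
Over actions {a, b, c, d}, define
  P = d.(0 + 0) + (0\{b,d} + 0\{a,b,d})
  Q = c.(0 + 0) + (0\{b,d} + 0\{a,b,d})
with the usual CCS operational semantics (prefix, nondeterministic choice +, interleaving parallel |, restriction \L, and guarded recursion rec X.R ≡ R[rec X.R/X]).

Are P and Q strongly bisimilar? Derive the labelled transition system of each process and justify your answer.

LTS(P): 2 reachable states
  u0 = d.(0 + 0) + (0\{b,d} + 0\{a,b,d}) | -d-> u1
  u1 = 0 + 0 | ·
LTS(Q): 2 reachable states
  v0 = c.(0 + 0) + (0\{b,d} + 0\{a,b,d}) | -c-> v1
  v1 = 0 + 0 | ·
Coarsest stable partition (strong bisimilarity classes):
  B0 = {u0}
  B1 = {u1, v1}
  B2 = {v0}
u0 ∈ B0, v0 ∈ B2 → different blocks

not bisimilar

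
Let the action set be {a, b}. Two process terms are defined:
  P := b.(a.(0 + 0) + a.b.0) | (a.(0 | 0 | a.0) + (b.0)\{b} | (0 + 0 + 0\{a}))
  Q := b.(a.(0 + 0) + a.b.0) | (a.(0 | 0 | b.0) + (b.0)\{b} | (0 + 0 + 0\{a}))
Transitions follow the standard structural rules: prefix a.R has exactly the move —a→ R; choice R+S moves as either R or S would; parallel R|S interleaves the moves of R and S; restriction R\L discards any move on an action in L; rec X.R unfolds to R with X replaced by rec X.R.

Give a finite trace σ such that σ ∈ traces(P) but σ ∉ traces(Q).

LTS(P): 15 reachable states
  p0 = b.(a.(0 + 0) + a.b.0) | (a.(0 | 0 | a.0) + (b.0)\{b} | (0 + 0 + 0\{a})) → —a→ p1, —b→ p2
  p1 = b.(a.(0 + 0) + a.b.0) | (0 | 0 | a.0) → —a→ p3, —b→ p4
  p2 = (a.(0 + 0) + a.b.0) | (a.(0 | 0 | a.0) + (b.0)\{b} | (0 + 0 + 0\{a})) → —a→ p4, —a→ p5, —a→ p6
  p3 = b.(a.(0 + 0) + a.b.0) | (0 | 0 | 0) → —b→ p7
  p4 = (a.(0 + 0) + a.b.0) | (0 | 0 | a.0) → —a→ p7, —a→ p8, —a→ p9
  p5 = (0 + 0) | (a.(0 | 0 | a.0) + (b.0)\{b} | (0 + 0 + 0\{a})) → —a→ p8
  p6 = b.0 | (a.(0 | 0 | a.0) + (b.0)\{b} | (0 + 0 + 0\{a})) → —a→ p9, —b→ p10
  p7 = (a.(0 + 0) + a.b.0) | (0 | 0 | 0) → —a→ p11, —a→ p12
  p8 = (0 + 0) | (0 | 0 | a.0) → —a→ p11
  p9 = b.0 | (0 | 0 | a.0) → —a→ p12, —b→ p13
  p10 = 0 | (a.(0 | 0 | a.0) + (b.0)\{b} | (0 + 0 + 0\{a})) → —a→ p13
  p11 = (0 + 0) | (0 | 0 | 0) → stopped
  p12 = b.0 | (0 | 0 | 0) → —b→ p14
  p13 = 0 | (0 | 0 | a.0) → —a→ p14
  p14 = 0 | (0 | 0 | 0) → stopped
LTS(Q): 15 reachable states
  q0 = b.(a.(0 + 0) + a.b.0) | (a.(0 | 0 | b.0) + (b.0)\{b} | (0 + 0 + 0\{a})) → —a→ q1, —b→ q2
  q1 = b.(a.(0 + 0) + a.b.0) | (0 | 0 | b.0) → —b→ q3, —b→ q4
  q2 = (a.(0 + 0) + a.b.0) | (a.(0 | 0 | b.0) + (b.0)\{b} | (0 + 0 + 0\{a})) → —a→ q3, —a→ q5, —a→ q6
  q3 = (a.(0 + 0) + a.b.0) | (0 | 0 | b.0) → —a→ q7, —a→ q8, —b→ q9
  q4 = b.(a.(0 + 0) + a.b.0) | (0 | 0 | 0) → —b→ q9
  q5 = (0 + 0) | (a.(0 | 0 | b.0) + (b.0)\{b} | (0 + 0 + 0\{a})) → —a→ q7
  q6 = b.0 | (a.(0 | 0 | b.0) + (b.0)\{b} | (0 + 0 + 0\{a})) → —a→ q8, —b→ q10
  q7 = (0 + 0) | (0 | 0 | b.0) → —b→ q11
  q8 = b.0 | (0 | 0 | b.0) → —b→ q12, —b→ q13
  q9 = (a.(0 + 0) + a.b.0) | (0 | 0 | 0) → —a→ q11, —a→ q13
  q10 = 0 | (a.(0 | 0 | b.0) + (b.0)\{b} | (0 + 0 + 0\{a})) → —a→ q12
  q11 = (0 + 0) | (0 | 0 | 0) → stopped
  q12 = 0 | (0 | 0 | b.0) → —b→ q14
  q13 = b.0 | (0 | 0 | 0) → —b→ q14
  q14 = 0 | (0 | 0 | 0) → stopped
Trace ⟨aa⟩ through P, begin at {p0}:
  after a @ step 1: {p1}
  after a @ step 2: {p3}
  ✓ P
Trace ⟨aa⟩ through Q, begin at {q0}:
  after a @ step 1: {q1}
  after a @ step 2: ∅  — Q cannot continue

aa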